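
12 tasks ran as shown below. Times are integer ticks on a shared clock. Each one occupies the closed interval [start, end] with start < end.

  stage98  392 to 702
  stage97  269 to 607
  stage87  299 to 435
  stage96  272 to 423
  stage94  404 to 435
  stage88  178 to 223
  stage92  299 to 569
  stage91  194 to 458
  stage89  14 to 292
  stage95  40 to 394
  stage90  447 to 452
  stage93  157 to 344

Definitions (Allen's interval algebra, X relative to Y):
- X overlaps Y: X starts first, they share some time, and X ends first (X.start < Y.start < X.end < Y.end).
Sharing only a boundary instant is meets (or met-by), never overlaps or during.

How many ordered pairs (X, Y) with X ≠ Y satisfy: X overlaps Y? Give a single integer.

Checking all 132 ordered pairs for relation 'overlaps'; matching pairs in alphabetical order:
(stage87, stage98): stage87 overlaps stage98 ✓
(stage88, stage91): stage88 overlaps stage91 ✓
(stage89, stage91): stage89 overlaps stage91 ✓
(stage89, stage93): stage89 overlaps stage93 ✓
(stage89, stage95): stage89 overlaps stage95 ✓
(stage89, stage96): stage89 overlaps stage96 ✓
(stage89, stage97): stage89 overlaps stage97 ✓
(stage91, stage92): stage91 overlaps stage92 ✓
(stage91, stage97): stage91 overlaps stage97 ✓
(stage91, stage98): stage91 overlaps stage98 ✓
(stage92, stage98): stage92 overlaps stage98 ✓
(stage93, stage87): stage93 overlaps stage87 ✓
(stage93, stage91): stage93 overlaps stage91 ✓
(stage93, stage92): stage93 overlaps stage92 ✓
(stage93, stage96): stage93 overlaps stage96 ✓
(stage93, stage97): stage93 overlaps stage97 ✓
(stage95, stage87): stage95 overlaps stage87 ✓
(stage95, stage91): stage95 overlaps stage91 ✓
(stage95, stage92): stage95 overlaps stage92 ✓
(stage95, stage96): stage95 overlaps stage96 ✓
(stage95, stage97): stage95 overlaps stage97 ✓
(stage95, stage98): stage95 overlaps stage98 ✓
(stage96, stage87): stage96 overlaps stage87 ✓
(stage96, stage92): stage96 overlaps stage92 ✓
... plus 3 further pairs not listed.
Count: 27.

27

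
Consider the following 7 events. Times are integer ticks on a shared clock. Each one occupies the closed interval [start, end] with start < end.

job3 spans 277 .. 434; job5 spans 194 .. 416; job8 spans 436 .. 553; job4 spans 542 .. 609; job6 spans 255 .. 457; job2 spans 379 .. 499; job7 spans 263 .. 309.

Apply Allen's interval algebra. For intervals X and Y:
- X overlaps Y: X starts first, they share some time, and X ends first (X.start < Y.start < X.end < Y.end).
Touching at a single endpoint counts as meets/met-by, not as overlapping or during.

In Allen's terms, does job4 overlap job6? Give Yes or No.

No

job4 = [542, 609], job6 = [255, 457].
Actual relation of job4 to job6: after.
Asked whether 'overlaps' holds → No.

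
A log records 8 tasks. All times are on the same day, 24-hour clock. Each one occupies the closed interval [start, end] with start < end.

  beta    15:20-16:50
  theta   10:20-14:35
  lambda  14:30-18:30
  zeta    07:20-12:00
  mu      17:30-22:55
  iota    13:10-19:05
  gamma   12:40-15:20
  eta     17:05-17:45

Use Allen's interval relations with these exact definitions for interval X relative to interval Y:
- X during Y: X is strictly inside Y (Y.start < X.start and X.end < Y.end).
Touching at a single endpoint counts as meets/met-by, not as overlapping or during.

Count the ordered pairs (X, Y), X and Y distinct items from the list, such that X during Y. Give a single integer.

5

Checking all 56 ordered pairs for relation 'during'; matching pairs in alphabetical order:
(beta, iota): beta during iota ✓
(beta, lambda): beta during lambda ✓
(eta, iota): eta during iota ✓
(eta, lambda): eta during lambda ✓
(lambda, iota): lambda during iota ✓
Count: 5.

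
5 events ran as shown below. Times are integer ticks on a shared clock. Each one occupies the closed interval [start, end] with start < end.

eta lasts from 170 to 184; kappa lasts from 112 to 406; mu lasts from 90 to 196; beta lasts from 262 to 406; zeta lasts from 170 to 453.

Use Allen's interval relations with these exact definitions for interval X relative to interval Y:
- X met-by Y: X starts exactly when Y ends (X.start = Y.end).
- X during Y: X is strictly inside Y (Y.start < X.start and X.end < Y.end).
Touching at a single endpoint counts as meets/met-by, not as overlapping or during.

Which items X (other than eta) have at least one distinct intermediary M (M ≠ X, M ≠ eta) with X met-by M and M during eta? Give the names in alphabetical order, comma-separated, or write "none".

none

Target eta = [170, 184].
Intermediaries M with M during eta: none.
Union: none.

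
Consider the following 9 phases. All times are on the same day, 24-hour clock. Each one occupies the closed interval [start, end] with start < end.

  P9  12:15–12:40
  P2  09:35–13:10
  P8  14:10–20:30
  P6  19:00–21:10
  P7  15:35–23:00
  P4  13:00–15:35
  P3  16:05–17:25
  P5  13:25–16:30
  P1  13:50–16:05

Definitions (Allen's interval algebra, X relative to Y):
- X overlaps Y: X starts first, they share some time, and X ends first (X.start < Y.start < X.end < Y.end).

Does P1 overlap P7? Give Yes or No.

Yes

P1 = [13:50, 16:05], P7 = [15:35, 23:00].
Actual relation of P1 to P7: overlaps.
Asked whether 'overlaps' holds → Yes.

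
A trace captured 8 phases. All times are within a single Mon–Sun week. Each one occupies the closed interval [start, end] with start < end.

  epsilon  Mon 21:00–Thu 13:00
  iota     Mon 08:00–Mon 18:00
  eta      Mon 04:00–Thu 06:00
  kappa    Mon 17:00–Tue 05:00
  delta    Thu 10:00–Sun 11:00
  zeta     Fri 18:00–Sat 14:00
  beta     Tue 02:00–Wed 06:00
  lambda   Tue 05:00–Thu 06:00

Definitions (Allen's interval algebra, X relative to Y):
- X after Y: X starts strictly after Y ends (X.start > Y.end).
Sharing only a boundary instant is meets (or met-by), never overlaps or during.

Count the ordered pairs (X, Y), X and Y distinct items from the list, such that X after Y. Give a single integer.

Checking all 56 ordered pairs for relation 'after'; matching pairs in alphabetical order:
(beta, iota): beta after iota ✓
(delta, beta): delta after beta ✓
(delta, eta): delta after eta ✓
(delta, iota): delta after iota ✓
(delta, kappa): delta after kappa ✓
(delta, lambda): delta after lambda ✓
(epsilon, iota): epsilon after iota ✓
(lambda, iota): lambda after iota ✓
(zeta, beta): zeta after beta ✓
(zeta, epsilon): zeta after epsilon ✓
(zeta, eta): zeta after eta ✓
(zeta, iota): zeta after iota ✓
(zeta, kappa): zeta after kappa ✓
(zeta, lambda): zeta after lambda ✓
Count: 14.

14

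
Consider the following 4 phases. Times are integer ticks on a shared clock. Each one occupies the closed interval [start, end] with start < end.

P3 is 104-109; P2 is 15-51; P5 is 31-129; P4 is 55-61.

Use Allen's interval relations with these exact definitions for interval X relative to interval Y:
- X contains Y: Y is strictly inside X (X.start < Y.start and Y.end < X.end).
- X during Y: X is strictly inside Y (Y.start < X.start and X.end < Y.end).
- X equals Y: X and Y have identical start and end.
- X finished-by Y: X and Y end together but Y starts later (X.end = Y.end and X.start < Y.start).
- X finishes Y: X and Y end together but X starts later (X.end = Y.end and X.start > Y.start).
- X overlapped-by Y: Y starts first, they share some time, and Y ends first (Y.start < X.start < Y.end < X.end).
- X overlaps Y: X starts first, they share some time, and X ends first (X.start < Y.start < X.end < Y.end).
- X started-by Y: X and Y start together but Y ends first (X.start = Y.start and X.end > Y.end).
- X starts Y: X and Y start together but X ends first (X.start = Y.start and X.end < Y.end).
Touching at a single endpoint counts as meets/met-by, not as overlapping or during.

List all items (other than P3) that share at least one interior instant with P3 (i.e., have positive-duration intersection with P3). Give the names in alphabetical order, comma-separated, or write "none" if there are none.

Target P3 = [104, 109].
P2 [15, 51] → before → no.
P4 [55, 61] → before → no.
P5 [31, 129] → contains → yes.
Result: P5.

P5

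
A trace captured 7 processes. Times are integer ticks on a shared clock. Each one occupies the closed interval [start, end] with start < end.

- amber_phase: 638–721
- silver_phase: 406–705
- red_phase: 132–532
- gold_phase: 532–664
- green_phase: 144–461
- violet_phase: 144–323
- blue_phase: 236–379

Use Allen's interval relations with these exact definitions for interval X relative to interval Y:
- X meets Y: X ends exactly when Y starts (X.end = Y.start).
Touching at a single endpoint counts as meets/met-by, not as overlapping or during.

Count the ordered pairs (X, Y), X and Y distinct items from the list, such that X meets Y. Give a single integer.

Checking all 42 ordered pairs for relation 'meets'; matching pairs in alphabetical order:
(red_phase, gold_phase): red_phase meets gold_phase ✓
Count: 1.

1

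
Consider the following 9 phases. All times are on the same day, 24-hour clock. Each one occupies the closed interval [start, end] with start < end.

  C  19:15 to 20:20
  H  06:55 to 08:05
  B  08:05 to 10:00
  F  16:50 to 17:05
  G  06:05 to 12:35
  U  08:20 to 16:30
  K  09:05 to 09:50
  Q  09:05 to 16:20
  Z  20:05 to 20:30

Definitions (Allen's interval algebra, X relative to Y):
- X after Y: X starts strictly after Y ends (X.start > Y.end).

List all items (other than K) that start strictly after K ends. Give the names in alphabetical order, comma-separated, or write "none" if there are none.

Target K = [09:05, 09:50].
B [08:05, 10:00] → contains → no.
C [19:15, 20:20] → after → yes.
F [16:50, 17:05] → after → yes.
G [06:05, 12:35] → contains → no.
H [06:55, 08:05] → before → no.
Q [09:05, 16:20] → started-by → no.
U [08:20, 16:30] → contains → no.
Z [20:05, 20:30] → after → yes.
Result: C, F, Z.

C, F, Z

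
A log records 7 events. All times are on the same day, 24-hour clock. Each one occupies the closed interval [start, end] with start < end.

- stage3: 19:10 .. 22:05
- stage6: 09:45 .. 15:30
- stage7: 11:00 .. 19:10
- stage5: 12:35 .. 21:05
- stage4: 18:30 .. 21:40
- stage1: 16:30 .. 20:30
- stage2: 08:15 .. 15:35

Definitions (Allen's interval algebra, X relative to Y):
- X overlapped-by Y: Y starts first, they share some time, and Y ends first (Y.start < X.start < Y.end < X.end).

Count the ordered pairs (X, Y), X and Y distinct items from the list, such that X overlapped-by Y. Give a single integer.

12

Checking all 42 ordered pairs for relation 'overlapped-by'; matching pairs in alphabetical order:
(stage1, stage7): stage1 overlapped-by stage7 ✓
(stage3, stage1): stage3 overlapped-by stage1 ✓
(stage3, stage4): stage3 overlapped-by stage4 ✓
(stage3, stage5): stage3 overlapped-by stage5 ✓
(stage4, stage1): stage4 overlapped-by stage1 ✓
(stage4, stage5): stage4 overlapped-by stage5 ✓
(stage4, stage7): stage4 overlapped-by stage7 ✓
(stage5, stage2): stage5 overlapped-by stage2 ✓
(stage5, stage6): stage5 overlapped-by stage6 ✓
(stage5, stage7): stage5 overlapped-by stage7 ✓
(stage7, stage2): stage7 overlapped-by stage2 ✓
(stage7, stage6): stage7 overlapped-by stage6 ✓
Count: 12.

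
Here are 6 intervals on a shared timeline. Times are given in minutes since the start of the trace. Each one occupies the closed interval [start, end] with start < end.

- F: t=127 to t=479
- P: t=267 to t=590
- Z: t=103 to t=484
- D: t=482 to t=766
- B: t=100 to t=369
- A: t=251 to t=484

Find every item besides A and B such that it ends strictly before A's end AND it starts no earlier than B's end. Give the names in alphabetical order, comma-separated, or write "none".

none

Conditions: its end is strictly before A's end (X.end < t=484) AND its start is no earlier than B's end (X.start >= t=369).
D: end t=766 < t=484? ✗; start t=482 >= t=369? ✓ → no.
F: end t=479 < t=484? ✓; start t=127 >= t=369? ✗ → no.
P: end t=590 < t=484? ✗; start t=267 >= t=369? ✗ → no.
Z: end t=484 < t=484? ✗; start t=103 >= t=369? ✗ → no.
Result: none.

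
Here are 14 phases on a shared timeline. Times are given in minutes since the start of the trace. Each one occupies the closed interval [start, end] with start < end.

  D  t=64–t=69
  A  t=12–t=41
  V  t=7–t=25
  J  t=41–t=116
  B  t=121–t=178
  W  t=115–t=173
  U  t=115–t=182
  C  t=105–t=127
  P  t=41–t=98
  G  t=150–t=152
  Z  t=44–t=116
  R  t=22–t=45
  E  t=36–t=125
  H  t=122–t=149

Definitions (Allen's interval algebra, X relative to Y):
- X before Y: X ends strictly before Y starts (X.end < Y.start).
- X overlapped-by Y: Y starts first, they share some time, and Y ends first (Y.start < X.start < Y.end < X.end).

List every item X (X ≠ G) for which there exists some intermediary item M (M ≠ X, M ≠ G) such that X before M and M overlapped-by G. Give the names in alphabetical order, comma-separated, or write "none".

Target G = [t=150, t=152].
Intermediaries M with M overlapped-by G: none.
Union: none.

none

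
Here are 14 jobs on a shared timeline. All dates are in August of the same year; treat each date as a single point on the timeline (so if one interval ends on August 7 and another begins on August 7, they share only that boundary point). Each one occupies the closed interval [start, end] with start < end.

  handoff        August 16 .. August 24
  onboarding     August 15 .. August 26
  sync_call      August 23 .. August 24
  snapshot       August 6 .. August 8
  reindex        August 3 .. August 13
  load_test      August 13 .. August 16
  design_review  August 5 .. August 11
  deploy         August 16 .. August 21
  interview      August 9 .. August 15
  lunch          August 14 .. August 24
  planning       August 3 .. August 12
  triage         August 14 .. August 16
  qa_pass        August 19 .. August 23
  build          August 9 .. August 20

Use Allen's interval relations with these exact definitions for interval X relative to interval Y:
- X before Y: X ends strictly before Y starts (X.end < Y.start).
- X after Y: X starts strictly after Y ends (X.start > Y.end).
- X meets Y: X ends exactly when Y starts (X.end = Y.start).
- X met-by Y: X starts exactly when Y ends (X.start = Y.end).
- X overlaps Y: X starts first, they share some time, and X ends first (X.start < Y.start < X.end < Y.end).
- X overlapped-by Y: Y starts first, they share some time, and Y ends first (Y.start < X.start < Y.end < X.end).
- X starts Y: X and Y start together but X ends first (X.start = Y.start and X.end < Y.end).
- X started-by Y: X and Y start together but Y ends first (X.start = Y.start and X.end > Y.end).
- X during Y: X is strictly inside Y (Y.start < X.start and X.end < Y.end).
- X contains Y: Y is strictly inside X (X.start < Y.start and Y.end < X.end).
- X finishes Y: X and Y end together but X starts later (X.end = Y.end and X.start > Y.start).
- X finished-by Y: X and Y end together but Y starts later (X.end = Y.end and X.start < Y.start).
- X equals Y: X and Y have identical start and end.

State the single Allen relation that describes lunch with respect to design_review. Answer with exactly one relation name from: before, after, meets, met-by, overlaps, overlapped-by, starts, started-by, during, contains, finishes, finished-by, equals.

after

lunch = [August 14, August 24]; design_review = [August 5, August 11].
Compare endpoints: lunch.start > design_review.start, lunch.start > design_review.end, lunch.end > design_review.start, lunch.end > design_review.end.
That pattern is 'after'.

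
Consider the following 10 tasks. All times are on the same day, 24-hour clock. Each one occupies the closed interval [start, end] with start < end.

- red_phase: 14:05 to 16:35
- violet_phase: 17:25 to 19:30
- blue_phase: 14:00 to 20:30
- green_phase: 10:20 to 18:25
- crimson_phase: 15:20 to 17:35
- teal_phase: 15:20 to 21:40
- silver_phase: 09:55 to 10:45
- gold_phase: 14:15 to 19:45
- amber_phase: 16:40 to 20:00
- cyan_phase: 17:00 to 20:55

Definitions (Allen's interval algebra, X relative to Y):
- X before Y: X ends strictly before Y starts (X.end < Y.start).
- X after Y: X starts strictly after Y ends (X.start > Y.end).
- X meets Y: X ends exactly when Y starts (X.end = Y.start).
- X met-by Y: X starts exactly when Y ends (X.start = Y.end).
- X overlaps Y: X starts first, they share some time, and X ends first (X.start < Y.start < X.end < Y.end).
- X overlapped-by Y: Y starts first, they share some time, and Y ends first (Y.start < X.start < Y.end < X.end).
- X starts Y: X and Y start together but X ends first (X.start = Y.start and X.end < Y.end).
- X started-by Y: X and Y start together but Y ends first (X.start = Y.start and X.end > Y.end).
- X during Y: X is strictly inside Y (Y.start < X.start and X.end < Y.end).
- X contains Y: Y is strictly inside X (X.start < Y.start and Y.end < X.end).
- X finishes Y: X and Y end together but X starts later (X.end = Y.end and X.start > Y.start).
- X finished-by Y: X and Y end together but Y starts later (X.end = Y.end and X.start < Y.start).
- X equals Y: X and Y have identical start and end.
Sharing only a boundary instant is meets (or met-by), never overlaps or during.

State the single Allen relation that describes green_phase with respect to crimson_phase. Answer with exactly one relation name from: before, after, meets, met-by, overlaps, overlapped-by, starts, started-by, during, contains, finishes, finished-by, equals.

contains

green_phase = [10:20, 18:25]; crimson_phase = [15:20, 17:35].
Compare endpoints: green_phase.start < crimson_phase.start, green_phase.start < crimson_phase.end, green_phase.end > crimson_phase.start, green_phase.end > crimson_phase.end.
That pattern is 'contains'.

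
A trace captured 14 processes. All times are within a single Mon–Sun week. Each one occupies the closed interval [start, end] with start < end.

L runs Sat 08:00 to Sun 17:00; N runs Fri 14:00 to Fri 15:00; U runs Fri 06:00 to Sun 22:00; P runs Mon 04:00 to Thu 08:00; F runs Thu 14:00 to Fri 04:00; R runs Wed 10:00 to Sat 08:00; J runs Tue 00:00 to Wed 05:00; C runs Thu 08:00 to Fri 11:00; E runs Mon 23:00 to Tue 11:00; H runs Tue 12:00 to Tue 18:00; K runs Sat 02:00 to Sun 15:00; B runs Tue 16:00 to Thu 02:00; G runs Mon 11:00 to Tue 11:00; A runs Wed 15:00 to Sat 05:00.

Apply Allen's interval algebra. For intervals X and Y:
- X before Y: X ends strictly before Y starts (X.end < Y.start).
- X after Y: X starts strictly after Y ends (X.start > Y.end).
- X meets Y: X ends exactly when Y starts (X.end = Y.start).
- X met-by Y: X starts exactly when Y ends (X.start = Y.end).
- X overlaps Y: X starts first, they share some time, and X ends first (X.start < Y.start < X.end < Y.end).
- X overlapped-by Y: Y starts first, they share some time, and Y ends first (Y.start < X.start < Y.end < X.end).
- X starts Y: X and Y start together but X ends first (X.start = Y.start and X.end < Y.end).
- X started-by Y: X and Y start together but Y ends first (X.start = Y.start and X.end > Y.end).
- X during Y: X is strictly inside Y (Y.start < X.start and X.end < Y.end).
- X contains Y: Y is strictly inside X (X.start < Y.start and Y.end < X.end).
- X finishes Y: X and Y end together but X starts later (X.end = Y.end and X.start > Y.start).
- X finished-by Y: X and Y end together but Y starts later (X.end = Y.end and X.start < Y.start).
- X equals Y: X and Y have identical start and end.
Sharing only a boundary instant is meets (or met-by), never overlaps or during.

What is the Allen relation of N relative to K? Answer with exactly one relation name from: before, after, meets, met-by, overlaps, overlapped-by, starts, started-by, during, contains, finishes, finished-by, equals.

before

N = [Fri 14:00, Fri 15:00]; K = [Sat 02:00, Sun 15:00].
Compare endpoints: N.start < K.start, N.start < K.end, N.end < K.start, N.end < K.end.
That pattern is 'before'.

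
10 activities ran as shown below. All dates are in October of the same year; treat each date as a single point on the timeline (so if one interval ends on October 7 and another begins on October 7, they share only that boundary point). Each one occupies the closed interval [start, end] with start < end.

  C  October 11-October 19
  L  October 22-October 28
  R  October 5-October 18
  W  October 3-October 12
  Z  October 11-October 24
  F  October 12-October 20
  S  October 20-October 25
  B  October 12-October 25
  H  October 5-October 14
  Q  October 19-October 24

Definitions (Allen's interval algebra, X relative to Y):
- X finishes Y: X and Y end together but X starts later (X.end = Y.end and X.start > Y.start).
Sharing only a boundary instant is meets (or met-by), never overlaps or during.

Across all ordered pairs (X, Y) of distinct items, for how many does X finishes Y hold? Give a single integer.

2

Checking all 90 ordered pairs for relation 'finishes'; matching pairs in alphabetical order:
(Q, Z): Q finishes Z ✓
(S, B): S finishes B ✓
Count: 2.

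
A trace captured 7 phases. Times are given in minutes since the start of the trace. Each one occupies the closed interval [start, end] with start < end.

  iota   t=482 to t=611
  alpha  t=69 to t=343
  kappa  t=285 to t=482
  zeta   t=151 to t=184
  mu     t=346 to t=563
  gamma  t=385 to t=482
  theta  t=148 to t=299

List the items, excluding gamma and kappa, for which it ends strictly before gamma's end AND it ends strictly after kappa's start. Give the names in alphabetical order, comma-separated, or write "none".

Conditions: its end is strictly before gamma's end (X.end < t=482) AND its end is strictly after kappa's start (X.end > t=285).
alpha: end t=343 < t=482? ✓; end t=343 > t=285? ✓ → yes.
iota: end t=611 < t=482? ✗; end t=611 > t=285? ✓ → no.
mu: end t=563 < t=482? ✗; end t=563 > t=285? ✓ → no.
theta: end t=299 < t=482? ✓; end t=299 > t=285? ✓ → yes.
zeta: end t=184 < t=482? ✓; end t=184 > t=285? ✗ → no.
Result: alpha, theta.

alpha, theta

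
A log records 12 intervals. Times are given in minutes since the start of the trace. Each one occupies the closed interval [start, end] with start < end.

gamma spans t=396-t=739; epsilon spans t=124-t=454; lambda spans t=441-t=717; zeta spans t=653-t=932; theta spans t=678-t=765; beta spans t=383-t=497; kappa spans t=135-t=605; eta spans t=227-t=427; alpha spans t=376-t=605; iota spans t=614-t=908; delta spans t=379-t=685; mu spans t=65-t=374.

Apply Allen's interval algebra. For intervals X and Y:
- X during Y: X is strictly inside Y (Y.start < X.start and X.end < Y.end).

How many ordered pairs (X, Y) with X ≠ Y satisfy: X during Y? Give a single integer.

8

Checking all 132 ordered pairs for relation 'during'; matching pairs in alphabetical order:
(beta, alpha): beta during alpha ✓
(beta, delta): beta during delta ✓
(beta, kappa): beta during kappa ✓
(eta, epsilon): eta during epsilon ✓
(eta, kappa): eta during kappa ✓
(lambda, gamma): lambda during gamma ✓
(theta, iota): theta during iota ✓
(theta, zeta): theta during zeta ✓
Count: 8.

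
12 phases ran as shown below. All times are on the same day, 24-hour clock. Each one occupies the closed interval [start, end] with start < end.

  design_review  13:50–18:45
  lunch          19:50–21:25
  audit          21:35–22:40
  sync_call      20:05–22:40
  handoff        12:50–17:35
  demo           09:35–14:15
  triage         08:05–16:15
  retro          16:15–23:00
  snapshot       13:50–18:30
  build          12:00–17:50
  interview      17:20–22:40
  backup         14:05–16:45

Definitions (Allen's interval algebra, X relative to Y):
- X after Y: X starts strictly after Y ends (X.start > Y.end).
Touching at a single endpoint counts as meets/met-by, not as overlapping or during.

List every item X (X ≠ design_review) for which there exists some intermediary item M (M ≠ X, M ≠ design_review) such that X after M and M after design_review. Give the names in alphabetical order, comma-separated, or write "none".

Target design_review = [13:50, 18:45].
Intermediaries M with M after design_review: audit, lunch, sync_call.
Via audit — items with X after audit: none.
Via lunch — items with X after lunch: audit.
Via sync_call — items with X after sync_call: none.
Union: audit.

audit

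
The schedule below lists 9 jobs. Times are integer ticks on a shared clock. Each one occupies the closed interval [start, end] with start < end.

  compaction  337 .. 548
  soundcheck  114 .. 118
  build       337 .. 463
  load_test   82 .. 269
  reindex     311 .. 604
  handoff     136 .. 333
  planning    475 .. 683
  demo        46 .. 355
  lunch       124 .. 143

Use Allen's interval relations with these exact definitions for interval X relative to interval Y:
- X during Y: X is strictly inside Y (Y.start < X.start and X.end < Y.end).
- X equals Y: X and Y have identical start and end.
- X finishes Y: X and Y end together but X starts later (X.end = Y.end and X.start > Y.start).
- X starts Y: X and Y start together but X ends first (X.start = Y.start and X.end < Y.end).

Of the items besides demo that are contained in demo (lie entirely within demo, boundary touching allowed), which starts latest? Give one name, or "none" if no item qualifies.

Target demo = [46, 355].
build [337, 463] → overlapped-by → excluded.
compaction [337, 548] → overlapped-by → excluded.
handoff [136, 333] → during → candidate.
load_test [82, 269] → during → candidate.
lunch [124, 143] → during → candidate.
planning [475, 683] → after → excluded.
reindex [311, 604] → overlapped-by → excluded.
soundcheck [114, 118] → during → candidate.
Among candidates, latest start is 136 → handoff.

handoff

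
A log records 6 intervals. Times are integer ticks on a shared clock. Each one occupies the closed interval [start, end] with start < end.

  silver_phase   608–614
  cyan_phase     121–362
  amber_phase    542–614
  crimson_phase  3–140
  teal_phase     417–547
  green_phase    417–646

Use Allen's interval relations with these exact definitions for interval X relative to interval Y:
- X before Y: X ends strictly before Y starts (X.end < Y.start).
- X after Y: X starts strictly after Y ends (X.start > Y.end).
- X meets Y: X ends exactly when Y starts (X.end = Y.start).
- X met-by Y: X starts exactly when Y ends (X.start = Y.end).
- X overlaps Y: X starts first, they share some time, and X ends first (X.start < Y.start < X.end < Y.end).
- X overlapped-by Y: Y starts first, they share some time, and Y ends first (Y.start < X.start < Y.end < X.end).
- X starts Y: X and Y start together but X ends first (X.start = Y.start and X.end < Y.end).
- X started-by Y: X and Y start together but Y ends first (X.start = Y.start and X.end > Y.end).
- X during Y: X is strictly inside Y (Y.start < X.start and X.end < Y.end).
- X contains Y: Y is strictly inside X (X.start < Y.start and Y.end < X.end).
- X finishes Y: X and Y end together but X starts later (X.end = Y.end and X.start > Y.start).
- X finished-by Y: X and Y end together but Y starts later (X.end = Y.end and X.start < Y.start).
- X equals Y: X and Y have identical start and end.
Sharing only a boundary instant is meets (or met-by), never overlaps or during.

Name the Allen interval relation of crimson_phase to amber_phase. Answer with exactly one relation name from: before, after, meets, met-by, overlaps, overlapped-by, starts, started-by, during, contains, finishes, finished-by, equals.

before

crimson_phase = [3, 140]; amber_phase = [542, 614].
Compare endpoints: crimson_phase.start < amber_phase.start, crimson_phase.start < amber_phase.end, crimson_phase.end < amber_phase.start, crimson_phase.end < amber_phase.end.
That pattern is 'before'.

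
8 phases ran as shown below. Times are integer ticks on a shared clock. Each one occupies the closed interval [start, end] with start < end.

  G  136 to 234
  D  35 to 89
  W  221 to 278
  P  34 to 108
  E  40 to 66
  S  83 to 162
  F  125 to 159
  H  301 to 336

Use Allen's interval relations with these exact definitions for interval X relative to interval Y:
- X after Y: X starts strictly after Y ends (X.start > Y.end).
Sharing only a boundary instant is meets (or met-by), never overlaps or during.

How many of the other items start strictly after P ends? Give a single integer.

Target P = [34, 108].
D [35, 89] → during → no.
E [40, 66] → during → no.
F [125, 159] → after → counts.
G [136, 234] → after → counts.
H [301, 336] → after → counts.
S [83, 162] → overlapped-by → no.
W [221, 278] → after → counts.
Total: 4.

4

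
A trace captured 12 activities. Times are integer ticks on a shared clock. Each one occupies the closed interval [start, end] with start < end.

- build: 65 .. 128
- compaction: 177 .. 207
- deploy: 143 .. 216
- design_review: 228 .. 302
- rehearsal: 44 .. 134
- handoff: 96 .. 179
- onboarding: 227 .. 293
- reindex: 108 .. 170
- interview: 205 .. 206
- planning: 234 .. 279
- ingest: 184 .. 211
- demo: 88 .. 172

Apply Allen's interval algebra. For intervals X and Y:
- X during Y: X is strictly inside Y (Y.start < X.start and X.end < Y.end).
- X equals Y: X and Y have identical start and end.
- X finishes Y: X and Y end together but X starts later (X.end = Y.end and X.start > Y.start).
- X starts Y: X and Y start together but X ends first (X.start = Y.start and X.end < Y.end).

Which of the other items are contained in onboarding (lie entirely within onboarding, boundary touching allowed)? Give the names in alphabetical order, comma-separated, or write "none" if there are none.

planning

Target onboarding = [227, 293].
build [65, 128] → before → no.
compaction [177, 207] → before → no.
demo [88, 172] → before → no.
deploy [143, 216] → before → no.
design_review [228, 302] → overlapped-by → no.
handoff [96, 179] → before → no.
ingest [184, 211] → before → no.
interview [205, 206] → before → no.
planning [234, 279] → during → yes.
rehearsal [44, 134] → before → no.
reindex [108, 170] → before → no.
Result: planning.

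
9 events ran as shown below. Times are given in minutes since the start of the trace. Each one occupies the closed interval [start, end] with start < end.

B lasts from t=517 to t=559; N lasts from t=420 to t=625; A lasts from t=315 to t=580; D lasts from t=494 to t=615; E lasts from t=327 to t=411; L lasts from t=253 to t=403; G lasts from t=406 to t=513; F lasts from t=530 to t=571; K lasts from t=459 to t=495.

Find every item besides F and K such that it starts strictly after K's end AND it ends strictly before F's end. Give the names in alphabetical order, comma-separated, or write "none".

Conditions: its start is strictly after K's end (X.start > t=495) AND its end is strictly before F's end (X.end < t=571).
A: start t=315 > t=495? ✗; end t=580 < t=571? ✗ → no.
B: start t=517 > t=495? ✓; end t=559 < t=571? ✓ → yes.
D: start t=494 > t=495? ✗; end t=615 < t=571? ✗ → no.
E: start t=327 > t=495? ✗; end t=411 < t=571? ✓ → no.
G: start t=406 > t=495? ✗; end t=513 < t=571? ✓ → no.
L: start t=253 > t=495? ✗; end t=403 < t=571? ✓ → no.
N: start t=420 > t=495? ✗; end t=625 < t=571? ✗ → no.
Result: B.

B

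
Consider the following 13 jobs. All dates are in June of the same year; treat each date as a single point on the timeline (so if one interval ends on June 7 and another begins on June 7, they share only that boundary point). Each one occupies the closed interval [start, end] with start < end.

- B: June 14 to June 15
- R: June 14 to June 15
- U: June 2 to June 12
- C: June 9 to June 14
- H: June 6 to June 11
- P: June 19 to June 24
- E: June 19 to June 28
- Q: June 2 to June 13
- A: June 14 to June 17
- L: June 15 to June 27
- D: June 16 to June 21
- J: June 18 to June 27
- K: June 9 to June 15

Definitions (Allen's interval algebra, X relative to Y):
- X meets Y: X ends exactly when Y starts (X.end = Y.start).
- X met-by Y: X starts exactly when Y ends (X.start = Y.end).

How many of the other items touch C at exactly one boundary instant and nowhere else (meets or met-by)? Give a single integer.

3

Target C = [June 9, June 14].
A [June 14, June 17] → met-by → counts.
B [June 14, June 15] → met-by → counts.
D [June 16, June 21] → after → no.
E [June 19, June 28] → after → no.
H [June 6, June 11] → overlaps → no.
J [June 18, June 27] → after → no.
K [June 9, June 15] → started-by → no.
L [June 15, June 27] → after → no.
P [June 19, June 24] → after → no.
Q [June 2, June 13] → overlaps → no.
R [June 14, June 15] → met-by → counts.
U [June 2, June 12] → overlaps → no.
Total: 3.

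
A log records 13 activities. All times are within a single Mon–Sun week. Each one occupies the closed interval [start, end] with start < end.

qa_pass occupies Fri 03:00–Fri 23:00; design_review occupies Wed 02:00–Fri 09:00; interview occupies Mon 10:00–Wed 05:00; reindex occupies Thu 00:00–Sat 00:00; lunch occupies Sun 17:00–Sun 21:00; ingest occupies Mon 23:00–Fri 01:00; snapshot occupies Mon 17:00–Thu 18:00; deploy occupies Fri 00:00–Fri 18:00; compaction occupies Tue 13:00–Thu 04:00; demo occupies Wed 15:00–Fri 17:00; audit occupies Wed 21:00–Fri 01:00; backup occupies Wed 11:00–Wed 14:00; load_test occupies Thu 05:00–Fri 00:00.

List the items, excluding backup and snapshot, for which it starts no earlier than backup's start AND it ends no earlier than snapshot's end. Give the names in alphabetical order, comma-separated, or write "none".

Conditions: its start is no earlier than backup's start (X.start >= Wed 11:00) AND its end is no earlier than snapshot's end (X.end >= Thu 18:00).
audit: start Wed 21:00 >= Wed 11:00? ✓; end Fri 01:00 >= Thu 18:00? ✓ → yes.
compaction: start Tue 13:00 >= Wed 11:00? ✗; end Thu 04:00 >= Thu 18:00? ✗ → no.
demo: start Wed 15:00 >= Wed 11:00? ✓; end Fri 17:00 >= Thu 18:00? ✓ → yes.
deploy: start Fri 00:00 >= Wed 11:00? ✓; end Fri 18:00 >= Thu 18:00? ✓ → yes.
design_review: start Wed 02:00 >= Wed 11:00? ✗; end Fri 09:00 >= Thu 18:00? ✓ → no.
ingest: start Mon 23:00 >= Wed 11:00? ✗; end Fri 01:00 >= Thu 18:00? ✓ → no.
interview: start Mon 10:00 >= Wed 11:00? ✗; end Wed 05:00 >= Thu 18:00? ✗ → no.
load_test: start Thu 05:00 >= Wed 11:00? ✓; end Fri 00:00 >= Thu 18:00? ✓ → yes.
lunch: start Sun 17:00 >= Wed 11:00? ✓; end Sun 21:00 >= Thu 18:00? ✓ → yes.
qa_pass: start Fri 03:00 >= Wed 11:00? ✓; end Fri 23:00 >= Thu 18:00? ✓ → yes.
reindex: start Thu 00:00 >= Wed 11:00? ✓; end Sat 00:00 >= Thu 18:00? ✓ → yes.
Result: audit, demo, deploy, load_test, lunch, qa_pass, reindex.

audit, demo, deploy, load_test, lunch, qa_pass, reindex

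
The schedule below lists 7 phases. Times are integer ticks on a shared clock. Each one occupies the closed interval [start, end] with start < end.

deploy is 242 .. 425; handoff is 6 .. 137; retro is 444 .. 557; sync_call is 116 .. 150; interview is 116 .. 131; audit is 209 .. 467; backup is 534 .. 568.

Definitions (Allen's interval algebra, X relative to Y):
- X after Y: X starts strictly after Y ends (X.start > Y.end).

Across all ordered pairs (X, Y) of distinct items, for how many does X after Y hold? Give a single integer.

15

Checking all 42 ordered pairs for relation 'after'; matching pairs in alphabetical order:
(audit, handoff): audit after handoff ✓
(audit, interview): audit after interview ✓
(audit, sync_call): audit after sync_call ✓
(backup, audit): backup after audit ✓
(backup, deploy): backup after deploy ✓
(backup, handoff): backup after handoff ✓
(backup, interview): backup after interview ✓
(backup, sync_call): backup after sync_call ✓
(deploy, handoff): deploy after handoff ✓
(deploy, interview): deploy after interview ✓
(deploy, sync_call): deploy after sync_call ✓
(retro, deploy): retro after deploy ✓
(retro, handoff): retro after handoff ✓
(retro, interview): retro after interview ✓
(retro, sync_call): retro after sync_call ✓
Count: 15.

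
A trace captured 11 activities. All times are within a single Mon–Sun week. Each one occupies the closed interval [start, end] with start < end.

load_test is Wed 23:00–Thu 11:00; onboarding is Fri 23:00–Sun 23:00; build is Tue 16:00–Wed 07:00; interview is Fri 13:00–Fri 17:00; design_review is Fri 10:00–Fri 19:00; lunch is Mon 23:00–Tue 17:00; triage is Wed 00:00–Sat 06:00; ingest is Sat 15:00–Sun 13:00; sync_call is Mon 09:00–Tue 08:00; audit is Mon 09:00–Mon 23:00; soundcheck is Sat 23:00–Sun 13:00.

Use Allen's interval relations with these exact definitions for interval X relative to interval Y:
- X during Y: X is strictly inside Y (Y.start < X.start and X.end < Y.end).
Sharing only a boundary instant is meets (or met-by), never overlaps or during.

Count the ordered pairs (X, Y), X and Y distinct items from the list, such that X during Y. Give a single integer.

Checking all 110 ordered pairs for relation 'during'; matching pairs in alphabetical order:
(design_review, triage): design_review during triage ✓
(ingest, onboarding): ingest during onboarding ✓
(interview, design_review): interview during design_review ✓
(interview, triage): interview during triage ✓
(load_test, triage): load_test during triage ✓
(soundcheck, onboarding): soundcheck during onboarding ✓
Count: 6.

6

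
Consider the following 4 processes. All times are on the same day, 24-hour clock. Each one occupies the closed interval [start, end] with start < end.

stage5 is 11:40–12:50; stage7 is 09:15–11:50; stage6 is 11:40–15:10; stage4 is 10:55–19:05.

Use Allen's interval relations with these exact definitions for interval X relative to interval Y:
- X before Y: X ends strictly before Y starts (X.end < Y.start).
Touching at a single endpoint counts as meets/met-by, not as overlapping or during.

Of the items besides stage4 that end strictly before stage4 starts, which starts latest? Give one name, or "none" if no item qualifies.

none

Target stage4 = [10:55, 19:05].
stage5 [11:40, 12:50] → during → excluded.
stage6 [11:40, 15:10] → during → excluded.
stage7 [09:15, 11:50] → overlaps → excluded.
No candidates → none.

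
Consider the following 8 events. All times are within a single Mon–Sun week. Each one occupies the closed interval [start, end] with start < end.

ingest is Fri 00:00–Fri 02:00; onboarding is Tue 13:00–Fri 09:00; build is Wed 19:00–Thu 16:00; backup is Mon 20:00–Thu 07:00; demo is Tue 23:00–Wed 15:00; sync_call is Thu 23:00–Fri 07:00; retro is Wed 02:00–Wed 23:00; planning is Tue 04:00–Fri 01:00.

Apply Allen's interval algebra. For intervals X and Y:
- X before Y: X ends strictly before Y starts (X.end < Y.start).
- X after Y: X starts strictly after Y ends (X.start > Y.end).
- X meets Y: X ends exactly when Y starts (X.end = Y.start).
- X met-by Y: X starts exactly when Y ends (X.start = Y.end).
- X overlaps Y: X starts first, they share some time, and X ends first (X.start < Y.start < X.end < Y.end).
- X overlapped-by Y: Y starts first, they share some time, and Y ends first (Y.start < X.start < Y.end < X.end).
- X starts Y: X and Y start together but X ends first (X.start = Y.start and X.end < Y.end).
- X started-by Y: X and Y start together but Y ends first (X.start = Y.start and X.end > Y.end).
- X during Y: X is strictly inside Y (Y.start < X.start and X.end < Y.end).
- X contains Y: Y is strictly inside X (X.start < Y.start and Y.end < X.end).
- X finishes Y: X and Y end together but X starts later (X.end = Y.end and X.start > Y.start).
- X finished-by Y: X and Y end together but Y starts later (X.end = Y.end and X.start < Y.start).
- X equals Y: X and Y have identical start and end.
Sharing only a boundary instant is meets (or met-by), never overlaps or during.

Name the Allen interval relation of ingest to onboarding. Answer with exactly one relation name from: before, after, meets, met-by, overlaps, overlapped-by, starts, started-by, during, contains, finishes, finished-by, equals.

during

ingest = [Fri 00:00, Fri 02:00]; onboarding = [Tue 13:00, Fri 09:00].
Compare endpoints: ingest.start > onboarding.start, ingest.start < onboarding.end, ingest.end > onboarding.start, ingest.end < onboarding.end.
That pattern is 'during'.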